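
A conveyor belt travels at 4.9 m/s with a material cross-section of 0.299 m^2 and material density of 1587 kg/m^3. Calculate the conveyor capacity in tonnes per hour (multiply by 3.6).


Volumetric flow = speed * area
= 4.9 * 0.299 = 1.4651 m^3/s
Mass flow = volumetric * density
= 1.4651 * 1587 = 2325.1137 kg/s
Convert to t/h: multiply by 3.6
Capacity = 2325.1137 * 3.6
= 8370.4093 t/h

8370.4093 t/h


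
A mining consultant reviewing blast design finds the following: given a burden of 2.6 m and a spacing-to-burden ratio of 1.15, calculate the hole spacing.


Spacing = burden * ratio
= 2.6 * 1.15
= 2.99 m

2.99 m


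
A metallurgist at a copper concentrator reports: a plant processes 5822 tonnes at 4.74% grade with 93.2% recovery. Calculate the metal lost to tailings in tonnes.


18.7655 tonnes

Total metal in feed:
= 5822 * 4.74 / 100 = 275.9628 tonnes
Metal recovered:
= 275.9628 * 93.2 / 100 = 257.1973296 tonnes
Metal lost to tailings:
= 275.9628 - 257.1973296
= 18.7655 tonnes


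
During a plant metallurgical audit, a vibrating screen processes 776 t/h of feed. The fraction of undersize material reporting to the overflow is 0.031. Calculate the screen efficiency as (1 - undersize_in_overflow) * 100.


96.9%

Screen efficiency = (1 - fraction of undersize in overflow) * 100
= (1 - 0.031) * 100
= 0.969 * 100
= 96.9%


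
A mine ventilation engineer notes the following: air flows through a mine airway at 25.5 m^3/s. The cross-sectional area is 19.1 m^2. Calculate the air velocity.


1.3351 m/s

Velocity = flow rate / cross-sectional area
= 25.5 / 19.1
= 1.3351 m/s


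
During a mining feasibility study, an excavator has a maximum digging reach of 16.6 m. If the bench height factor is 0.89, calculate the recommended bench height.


14.774 m

Bench height = reach * factor
= 16.6 * 0.89
= 14.774 m


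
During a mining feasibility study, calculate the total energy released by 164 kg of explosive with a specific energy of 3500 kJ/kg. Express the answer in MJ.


Energy = mass * specific_energy / 1000
= 164 * 3500 / 1000
= 574000 / 1000
= 574.0 MJ

574.0 MJ


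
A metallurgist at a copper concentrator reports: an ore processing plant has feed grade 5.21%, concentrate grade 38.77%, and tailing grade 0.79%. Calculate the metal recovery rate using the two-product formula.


Using the two-product formula:
R = 100 * c * (f - t) / (f * (c - t))
Numerator = 100 * 38.77 * (5.21 - 0.79)
= 100 * 38.77 * 4.42
= 17136.34
Denominator = 5.21 * (38.77 - 0.79)
= 5.21 * 37.98
= 197.8758
R = 17136.34 / 197.8758
= 86.6015%

86.6015%


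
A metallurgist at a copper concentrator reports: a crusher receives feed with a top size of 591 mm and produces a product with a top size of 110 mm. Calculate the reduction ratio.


Reduction ratio = feed size / product size
= 591 / 110
= 5.3727

5.3727


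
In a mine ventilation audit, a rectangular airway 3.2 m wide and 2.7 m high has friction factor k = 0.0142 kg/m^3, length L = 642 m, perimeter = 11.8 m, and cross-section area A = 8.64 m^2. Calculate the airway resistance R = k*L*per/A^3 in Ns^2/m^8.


0.1668 Ns^2/m^8

Compute the numerator:
k * L * per = 0.0142 * 642 * 11.8
= 107.57352
Compute the denominator:
A^3 = 8.64^3 = 644.972544
Resistance:
R = 107.57352 / 644.972544
= 0.1668 Ns^2/m^8


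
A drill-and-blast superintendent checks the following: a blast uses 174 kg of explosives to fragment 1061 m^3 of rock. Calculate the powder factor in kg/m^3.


0.164 kg/m^3

Powder factor = explosive mass / rock volume
= 174 / 1061
= 0.164 kg/m^3


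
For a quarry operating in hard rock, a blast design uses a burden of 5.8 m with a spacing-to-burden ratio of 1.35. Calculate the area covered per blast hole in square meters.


First, find the spacing:
Spacing = burden * ratio = 5.8 * 1.35
= 7.83 m
Then, calculate the area:
Area = burden * spacing = 5.8 * 7.83
= 45.414 m^2

45.414 m^2


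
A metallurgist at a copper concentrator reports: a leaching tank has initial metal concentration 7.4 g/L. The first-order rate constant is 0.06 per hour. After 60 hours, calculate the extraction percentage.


97.2676%

Compute the exponent:
-k * t = -0.06 * 60 = -3.6
Remaining concentration:
C = 7.4 * exp(-3.6)
= 7.4 * 0.02732372245
= 0.2021955461 g/L
Extracted = 7.4 - 0.2021955461 = 7.197804454 g/L
Extraction % = 7.197804454 / 7.4 * 100
= 97.2676%


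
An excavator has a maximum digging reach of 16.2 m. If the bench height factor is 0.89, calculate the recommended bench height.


Bench height = reach * factor
= 16.2 * 0.89
= 14.418 m

14.418 m


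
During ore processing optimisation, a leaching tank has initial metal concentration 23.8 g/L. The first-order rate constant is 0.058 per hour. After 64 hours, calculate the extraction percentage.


97.5571%

Compute the exponent:
-k * t = -0.058 * 64 = -3.712
Remaining concentration:
C = 23.8 * exp(-3.712)
= 23.8 * 0.02442861715
= 0.5814010881 g/L
Extracted = 23.8 - 0.5814010881 = 23.21859891 g/L
Extraction % = 23.21859891 / 23.8 * 100
= 97.5571%


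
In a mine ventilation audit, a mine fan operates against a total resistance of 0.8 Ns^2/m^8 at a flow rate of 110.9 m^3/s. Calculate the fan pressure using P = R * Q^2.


Compute Q^2:
Q^2 = 110.9^2 = 12298.81
Compute pressure:
P = R * Q^2 = 0.8 * 12298.81
= 9839.048 Pa

9839.048 Pa


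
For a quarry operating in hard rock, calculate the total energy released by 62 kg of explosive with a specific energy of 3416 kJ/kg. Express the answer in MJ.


Energy = mass * specific_energy / 1000
= 62 * 3416 / 1000
= 211792 / 1000
= 211.792 MJ

211.792 MJ


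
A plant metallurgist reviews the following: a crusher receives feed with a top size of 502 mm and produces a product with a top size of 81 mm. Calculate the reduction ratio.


6.1975

Reduction ratio = feed size / product size
= 502 / 81
= 6.1975


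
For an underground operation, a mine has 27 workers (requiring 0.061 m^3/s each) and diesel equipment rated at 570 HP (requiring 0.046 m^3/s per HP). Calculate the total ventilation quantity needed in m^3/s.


Airflow for workers:
Q_people = 27 * 0.061 = 1.647 m^3/s
Airflow for diesel equipment:
Q_diesel = 570 * 0.046 = 26.22 m^3/s
Total ventilation:
Q_total = 1.647 + 26.22
= 27.867 m^3/s

27.867 m^3/s


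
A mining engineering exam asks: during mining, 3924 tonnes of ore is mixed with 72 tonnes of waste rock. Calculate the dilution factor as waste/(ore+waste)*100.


1.8018%

Total material = ore + waste
= 3924 + 72 = 3996 tonnes
Dilution = waste / total * 100
= 72 / 3996 * 100
= 0.01801801802 * 100
= 1.8018%


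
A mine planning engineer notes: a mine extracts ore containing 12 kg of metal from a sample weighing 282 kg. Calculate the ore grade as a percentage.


4.2553%

Ore grade = (metal mass / ore mass) * 100
= (12 / 282) * 100
= 0.04255319149 * 100
= 4.2553%


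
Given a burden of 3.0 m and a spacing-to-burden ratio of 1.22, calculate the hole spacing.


3.66 m

Spacing = burden * ratio
= 3.0 * 1.22
= 3.66 m


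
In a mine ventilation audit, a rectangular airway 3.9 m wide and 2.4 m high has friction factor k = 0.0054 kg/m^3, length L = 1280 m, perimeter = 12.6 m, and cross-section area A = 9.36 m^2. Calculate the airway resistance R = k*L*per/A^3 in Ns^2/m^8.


Compute the numerator:
k * L * per = 0.0054 * 1280 * 12.6
= 87.0912
Compute the denominator:
A^3 = 9.36^3 = 820.025856
Resistance:
R = 87.0912 / 820.025856
= 0.1062 Ns^2/m^8

0.1062 Ns^2/m^8


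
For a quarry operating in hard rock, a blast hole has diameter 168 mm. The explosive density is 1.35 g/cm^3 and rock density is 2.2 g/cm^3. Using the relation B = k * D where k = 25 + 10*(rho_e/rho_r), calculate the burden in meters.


First, compute k:
rho_e / rho_r = 1.35 / 2.2 = 0.6136363636
k = 25 + 10 * 0.6136363636 = 31.13636364
Then, compute burden:
B = k * D / 1000 = 31.13636364 * 168 / 1000
= 5230.909091 / 1000
= 5.2309 m

5.2309 m


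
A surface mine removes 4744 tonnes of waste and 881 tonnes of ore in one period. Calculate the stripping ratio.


5.3848

Stripping ratio = waste tonnage / ore tonnage
= 4744 / 881
= 5.3848


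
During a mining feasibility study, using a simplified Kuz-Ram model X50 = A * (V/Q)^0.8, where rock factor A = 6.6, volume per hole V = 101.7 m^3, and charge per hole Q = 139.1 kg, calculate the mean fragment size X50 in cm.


5.1373 cm

Compute V/Q:
V/Q = 101.7 / 139.1 = 0.7311286844
Raise to the power 0.8:
(V/Q)^0.8 = 0.7311286844^0.8 = 0.7783860756
Multiply by A:
X50 = 6.6 * 0.7783860756
= 5.1373 cm


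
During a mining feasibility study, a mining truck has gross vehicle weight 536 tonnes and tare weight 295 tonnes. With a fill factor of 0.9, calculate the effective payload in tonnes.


Maximum payload = gross - tare
= 536 - 295 = 241 tonnes
Effective payload = max payload * fill factor
= 241 * 0.9
= 216.9 tonnes

216.9 tonnes


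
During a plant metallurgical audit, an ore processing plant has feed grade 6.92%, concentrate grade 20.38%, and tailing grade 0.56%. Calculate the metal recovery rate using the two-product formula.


Using the two-product formula:
R = 100 * c * (f - t) / (f * (c - t))
Numerator = 100 * 20.38 * (6.92 - 0.56)
= 100 * 20.38 * 6.36
= 12961.68
Denominator = 6.92 * (20.38 - 0.56)
= 6.92 * 19.82
= 137.1544
R = 12961.68 / 137.1544
= 94.5043%

94.5043%


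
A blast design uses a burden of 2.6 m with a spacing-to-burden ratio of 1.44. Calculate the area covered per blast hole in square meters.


First, find the spacing:
Spacing = burden * ratio = 2.6 * 1.44
= 3.744 m
Then, calculate the area:
Area = burden * spacing = 2.6 * 3.744
= 9.7344 m^2

9.7344 m^2


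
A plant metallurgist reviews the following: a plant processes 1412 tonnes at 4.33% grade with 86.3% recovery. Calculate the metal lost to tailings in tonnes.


Total metal in feed:
= 1412 * 4.33 / 100 = 61.1396 tonnes
Metal recovered:
= 61.1396 * 86.3 / 100 = 52.7634748 tonnes
Metal lost to tailings:
= 61.1396 - 52.7634748
= 8.3761 tonnes

8.3761 tonnes


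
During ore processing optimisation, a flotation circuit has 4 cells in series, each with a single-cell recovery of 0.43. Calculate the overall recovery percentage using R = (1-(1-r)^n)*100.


89.444%

Complement of single-cell recovery:
1 - r = 1 - 0.43 = 0.57
Raise to power n:
(1 - r)^4 = 0.57^4 = 0.10556001
Overall recovery:
R = (1 - 0.10556001) * 100
= 89.444%


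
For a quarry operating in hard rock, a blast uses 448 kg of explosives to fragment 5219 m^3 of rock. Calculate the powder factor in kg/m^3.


0.0858 kg/m^3

Powder factor = explosive mass / rock volume
= 448 / 5219
= 0.0858 kg/m^3


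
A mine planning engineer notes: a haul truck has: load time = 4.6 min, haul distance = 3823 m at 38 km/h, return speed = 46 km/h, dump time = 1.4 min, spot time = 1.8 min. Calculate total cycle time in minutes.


Convert haul speed to m/min: 38 * 1000/60 = 633.3333333 m/min
Haul time = 3823 / 633.3333333 = 6.036315789 min
Convert return speed to m/min: 46 * 1000/60 = 766.6666667 m/min
Return time = 3823 / 766.6666667 = 4.986521739 min
Total cycle time:
= 4.6 + 6.036315789 + 1.4 + 4.986521739 + 1.8
= 18.8228 min

18.8228 min


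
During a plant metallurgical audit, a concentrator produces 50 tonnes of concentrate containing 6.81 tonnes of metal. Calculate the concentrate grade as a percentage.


Grade = (metal in concentrate / concentrate mass) * 100
= (6.81 / 50) * 100
= 0.1362 * 100
= 13.62%

13.62%


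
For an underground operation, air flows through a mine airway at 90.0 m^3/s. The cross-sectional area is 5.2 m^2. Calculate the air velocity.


Velocity = flow rate / cross-sectional area
= 90.0 / 5.2
= 17.3077 m/s

17.3077 m/s


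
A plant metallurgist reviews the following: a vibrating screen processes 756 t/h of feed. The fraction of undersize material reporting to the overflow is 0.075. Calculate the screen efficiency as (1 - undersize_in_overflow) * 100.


92.5%

Screen efficiency = (1 - fraction of undersize in overflow) * 100
= (1 - 0.075) * 100
= 0.925 * 100
= 92.5%


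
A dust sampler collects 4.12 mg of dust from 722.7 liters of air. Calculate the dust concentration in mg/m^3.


Convert liters to m^3: 1 m^3 = 1000 L
Concentration = mass / volume * 1000
= 4.12 / 722.7 * 1000
= 0.005700844057 * 1000
= 5.7008 mg/m^3

5.7008 mg/m^3


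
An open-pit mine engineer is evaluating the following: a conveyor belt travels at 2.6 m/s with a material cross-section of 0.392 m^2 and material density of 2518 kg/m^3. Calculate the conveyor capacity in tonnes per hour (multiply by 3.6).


Volumetric flow = speed * area
= 2.6 * 0.392 = 1.0192 m^3/s
Mass flow = volumetric * density
= 1.0192 * 2518 = 2566.3456 kg/s
Convert to t/h: multiply by 3.6
Capacity = 2566.3456 * 3.6
= 9238.8442 t/h

9238.8442 t/h


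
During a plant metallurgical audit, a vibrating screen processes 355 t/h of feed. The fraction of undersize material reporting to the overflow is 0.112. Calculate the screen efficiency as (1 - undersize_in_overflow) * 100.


88.8%

Screen efficiency = (1 - fraction of undersize in overflow) * 100
= (1 - 0.112) * 100
= 0.888 * 100
= 88.8%


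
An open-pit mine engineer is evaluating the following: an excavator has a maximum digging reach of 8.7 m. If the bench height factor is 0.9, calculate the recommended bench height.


7.83 m

Bench height = reach * factor
= 8.7 * 0.9
= 7.83 m


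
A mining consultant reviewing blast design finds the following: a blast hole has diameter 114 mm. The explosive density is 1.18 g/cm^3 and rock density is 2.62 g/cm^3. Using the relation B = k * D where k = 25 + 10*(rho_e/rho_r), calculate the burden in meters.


3.3634 m

First, compute k:
rho_e / rho_r = 1.18 / 2.62 = 0.4503816794
k = 25 + 10 * 0.4503816794 = 29.50381679
Then, compute burden:
B = k * D / 1000 = 29.50381679 * 114 / 1000
= 3363.435115 / 1000
= 3.3634 m


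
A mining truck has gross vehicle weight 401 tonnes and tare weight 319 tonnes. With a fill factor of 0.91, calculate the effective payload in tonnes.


Maximum payload = gross - tare
= 401 - 319 = 82 tonnes
Effective payload = max payload * fill factor
= 82 * 0.91
= 74.62 tonnes

74.62 tonnes


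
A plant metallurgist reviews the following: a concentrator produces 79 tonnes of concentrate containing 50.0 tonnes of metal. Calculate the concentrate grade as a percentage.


63.2911%

Grade = (metal in concentrate / concentrate mass) * 100
= (50.0 / 79) * 100
= 0.6329113924 * 100
= 63.2911%


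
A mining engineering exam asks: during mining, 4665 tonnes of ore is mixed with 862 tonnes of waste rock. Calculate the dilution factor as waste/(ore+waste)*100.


15.5962%

Total material = ore + waste
= 4665 + 862 = 5527 tonnes
Dilution = waste / total * 100
= 862 / 5527 * 100
= 0.1559616428 * 100
= 15.5962%


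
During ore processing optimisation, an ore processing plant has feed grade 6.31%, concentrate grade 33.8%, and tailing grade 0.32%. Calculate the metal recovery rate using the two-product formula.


95.836%

Using the two-product formula:
R = 100 * c * (f - t) / (f * (c - t))
Numerator = 100 * 33.8 * (6.31 - 0.32)
= 100 * 33.8 * 5.99
= 20246.2
Denominator = 6.31 * (33.8 - 0.32)
= 6.31 * 33.48
= 211.2588
R = 20246.2 / 211.2588
= 95.836%


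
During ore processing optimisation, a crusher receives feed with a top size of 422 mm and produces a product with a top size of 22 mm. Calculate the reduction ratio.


Reduction ratio = feed size / product size
= 422 / 22
= 19.1818

19.1818


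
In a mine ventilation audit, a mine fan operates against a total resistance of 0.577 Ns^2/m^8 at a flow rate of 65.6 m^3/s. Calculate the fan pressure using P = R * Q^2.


2483.0387 Pa

Compute Q^2:
Q^2 = 65.6^2 = 4303.36
Compute pressure:
P = R * Q^2 = 0.577 * 4303.36
= 2483.0387 Pa


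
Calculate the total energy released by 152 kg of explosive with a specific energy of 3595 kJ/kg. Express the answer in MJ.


546.44 MJ

Energy = mass * specific_energy / 1000
= 152 * 3595 / 1000
= 546440 / 1000
= 546.44 MJ


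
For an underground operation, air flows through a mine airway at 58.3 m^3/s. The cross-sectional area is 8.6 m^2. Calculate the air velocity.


Velocity = flow rate / cross-sectional area
= 58.3 / 8.6
= 6.7791 m/s

6.7791 m/s


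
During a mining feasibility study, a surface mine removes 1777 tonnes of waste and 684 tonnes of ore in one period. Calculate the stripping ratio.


2.598

Stripping ratio = waste tonnage / ore tonnage
= 1777 / 684
= 2.598


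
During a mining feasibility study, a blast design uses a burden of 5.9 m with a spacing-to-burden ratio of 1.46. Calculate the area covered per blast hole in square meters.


50.8226 m^2

First, find the spacing:
Spacing = burden * ratio = 5.9 * 1.46
= 8.614 m
Then, calculate the area:
Area = burden * spacing = 5.9 * 8.614
= 50.8226 m^2


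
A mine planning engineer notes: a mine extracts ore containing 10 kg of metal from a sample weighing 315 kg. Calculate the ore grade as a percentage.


Ore grade = (metal mass / ore mass) * 100
= (10 / 315) * 100
= 0.03174603175 * 100
= 3.1746%

3.1746%


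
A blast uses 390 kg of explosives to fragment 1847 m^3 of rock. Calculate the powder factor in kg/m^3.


Powder factor = explosive mass / rock volume
= 390 / 1847
= 0.2112 kg/m^3

0.2112 kg/m^3


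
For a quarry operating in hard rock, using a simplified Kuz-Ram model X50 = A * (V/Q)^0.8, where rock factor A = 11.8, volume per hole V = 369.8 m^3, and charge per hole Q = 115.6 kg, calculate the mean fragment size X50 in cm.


Compute V/Q:
V/Q = 369.8 / 115.6 = 3.198961938
Raise to the power 0.8:
(V/Q)^0.8 = 3.198961938^0.8 = 2.535170999
Multiply by A:
X50 = 11.8 * 2.535170999
= 29.915 cm

29.915 cm


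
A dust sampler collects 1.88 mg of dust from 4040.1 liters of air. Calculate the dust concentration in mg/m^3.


0.4653 mg/m^3

Convert liters to m^3: 1 m^3 = 1000 L
Concentration = mass / volume * 1000
= 1.88 / 4040.1 * 1000
= 0.0004653350165 * 1000
= 0.4653 mg/m^3


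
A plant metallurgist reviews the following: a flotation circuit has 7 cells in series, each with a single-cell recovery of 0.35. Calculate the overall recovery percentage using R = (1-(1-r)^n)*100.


95.0978%

Complement of single-cell recovery:
1 - r = 1 - 0.35 = 0.65
Raise to power n:
(1 - r)^7 = 0.65^7 = 0.04902227891
Overall recovery:
R = (1 - 0.04902227891) * 100
= 95.0978%


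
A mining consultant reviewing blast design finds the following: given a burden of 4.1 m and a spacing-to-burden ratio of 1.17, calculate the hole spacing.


Spacing = burden * ratio
= 4.1 * 1.17
= 4.797 m

4.797 m


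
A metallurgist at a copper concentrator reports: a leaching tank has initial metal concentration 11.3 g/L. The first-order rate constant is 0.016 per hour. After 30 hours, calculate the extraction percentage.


38.1217%

Compute the exponent:
-k * t = -0.016 * 30 = -0.48
Remaining concentration:
C = 11.3 * exp(-0.48)
= 11.3 * 0.6187833918
= 6.992252327 g/L
Extracted = 11.3 - 6.992252327 = 4.307747673 g/L
Extraction % = 4.307747673 / 11.3 * 100
= 38.1217%


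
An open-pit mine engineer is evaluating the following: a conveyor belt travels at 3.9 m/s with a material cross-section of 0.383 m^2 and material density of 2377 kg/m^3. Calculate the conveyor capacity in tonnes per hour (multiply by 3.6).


12781.8896 t/h

Volumetric flow = speed * area
= 3.9 * 0.383 = 1.4937 m^3/s
Mass flow = volumetric * density
= 1.4937 * 2377 = 3550.5249 kg/s
Convert to t/h: multiply by 3.6
Capacity = 3550.5249 * 3.6
= 12781.8896 t/h


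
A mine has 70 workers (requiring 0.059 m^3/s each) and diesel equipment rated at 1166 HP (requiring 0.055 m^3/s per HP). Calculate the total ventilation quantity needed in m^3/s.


68.26 m^3/s

Airflow for workers:
Q_people = 70 * 0.059 = 4.13 m^3/s
Airflow for diesel equipment:
Q_diesel = 1166 * 0.055 = 64.13 m^3/s
Total ventilation:
Q_total = 4.13 + 64.13
= 68.26 m^3/s


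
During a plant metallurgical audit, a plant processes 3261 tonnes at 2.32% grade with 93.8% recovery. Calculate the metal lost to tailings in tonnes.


Total metal in feed:
= 3261 * 2.32 / 100 = 75.6552 tonnes
Metal recovered:
= 75.6552 * 93.8 / 100 = 70.9645776 tonnes
Metal lost to tailings:
= 75.6552 - 70.9645776
= 4.6906 tonnes

4.6906 tonnes


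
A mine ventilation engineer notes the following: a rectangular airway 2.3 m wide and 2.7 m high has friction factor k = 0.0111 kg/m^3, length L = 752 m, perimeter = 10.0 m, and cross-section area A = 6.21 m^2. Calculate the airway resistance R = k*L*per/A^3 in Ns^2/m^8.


Compute the numerator:
k * L * per = 0.0111 * 752 * 10.0
= 83.472
Compute the denominator:
A^3 = 6.21^3 = 239.483061
Resistance:
R = 83.472 / 239.483061
= 0.3486 Ns^2/m^8

0.3486 Ns^2/m^8


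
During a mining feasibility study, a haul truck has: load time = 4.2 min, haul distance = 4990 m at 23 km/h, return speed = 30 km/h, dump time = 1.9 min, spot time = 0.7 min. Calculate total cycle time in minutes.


Convert haul speed to m/min: 23 * 1000/60 = 383.3333333 m/min
Haul time = 4990 / 383.3333333 = 13.0173913 min
Convert return speed to m/min: 30 * 1000/60 = 500 m/min
Return time = 4990 / 500 = 9.98 min
Total cycle time:
= 4.2 + 13.0173913 + 1.9 + 9.98 + 0.7
= 29.7974 min

29.7974 min


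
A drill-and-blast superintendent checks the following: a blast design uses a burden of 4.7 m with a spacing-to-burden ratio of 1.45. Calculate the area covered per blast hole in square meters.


First, find the spacing:
Spacing = burden * ratio = 4.7 * 1.45
= 6.815 m
Then, calculate the area:
Area = burden * spacing = 4.7 * 6.815
= 32.0305 m^2

32.0305 m^2


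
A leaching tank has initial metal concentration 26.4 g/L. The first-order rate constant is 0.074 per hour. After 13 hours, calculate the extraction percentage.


Compute the exponent:
-k * t = -0.074 * 13 = -0.962
Remaining concentration:
C = 26.4 * exp(-0.962)
= 26.4 * 0.3821278655
= 10.08817565 g/L
Extracted = 26.4 - 10.08817565 = 16.31182435 g/L
Extraction % = 16.31182435 / 26.4 * 100
= 61.7872%

61.7872%


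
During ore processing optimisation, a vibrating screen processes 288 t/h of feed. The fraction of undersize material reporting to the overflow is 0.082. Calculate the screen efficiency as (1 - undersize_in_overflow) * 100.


91.8%

Screen efficiency = (1 - fraction of undersize in overflow) * 100
= (1 - 0.082) * 100
= 0.918 * 100
= 91.8%


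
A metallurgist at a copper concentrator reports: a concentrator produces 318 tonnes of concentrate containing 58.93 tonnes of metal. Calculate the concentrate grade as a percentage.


18.5314%

Grade = (metal in concentrate / concentrate mass) * 100
= (58.93 / 318) * 100
= 0.1853144654 * 100
= 18.5314%


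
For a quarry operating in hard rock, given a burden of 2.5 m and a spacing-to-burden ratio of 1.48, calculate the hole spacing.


3.7 m

Spacing = burden * ratio
= 2.5 * 1.48
= 3.7 m


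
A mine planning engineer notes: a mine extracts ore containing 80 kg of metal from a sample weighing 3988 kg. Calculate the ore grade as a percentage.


Ore grade = (metal mass / ore mass) * 100
= (80 / 3988) * 100
= 0.02006018054 * 100
= 2.006%

2.006%


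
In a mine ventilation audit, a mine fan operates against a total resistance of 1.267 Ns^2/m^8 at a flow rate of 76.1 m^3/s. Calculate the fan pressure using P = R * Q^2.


Compute Q^2:
Q^2 = 76.1^2 = 5791.21
Compute pressure:
P = R * Q^2 = 1.267 * 5791.21
= 7337.4631 Pa

7337.4631 Pa


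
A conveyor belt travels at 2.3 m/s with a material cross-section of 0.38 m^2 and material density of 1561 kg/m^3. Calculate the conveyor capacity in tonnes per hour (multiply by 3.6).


4911.5304 t/h

Volumetric flow = speed * area
= 2.3 * 0.38 = 0.874 m^3/s
Mass flow = volumetric * density
= 0.874 * 1561 = 1364.314 kg/s
Convert to t/h: multiply by 3.6
Capacity = 1364.314 * 3.6
= 4911.5304 t/h


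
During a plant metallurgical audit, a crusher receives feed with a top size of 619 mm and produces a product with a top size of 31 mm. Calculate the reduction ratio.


19.9677

Reduction ratio = feed size / product size
= 619 / 31
= 19.9677


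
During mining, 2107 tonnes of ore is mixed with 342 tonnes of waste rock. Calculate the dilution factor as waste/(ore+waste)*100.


13.9649%

Total material = ore + waste
= 2107 + 342 = 2449 tonnes
Dilution = waste / total * 100
= 342 / 2449 * 100
= 0.1396488363 * 100
= 13.9649%


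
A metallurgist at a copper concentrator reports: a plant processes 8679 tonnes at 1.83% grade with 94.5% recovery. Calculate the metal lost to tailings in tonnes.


8.7354 tonnes

Total metal in feed:
= 8679 * 1.83 / 100 = 158.8257 tonnes
Metal recovered:
= 158.8257 * 94.5 / 100 = 150.0902865 tonnes
Metal lost to tailings:
= 158.8257 - 150.0902865
= 8.7354 tonnes


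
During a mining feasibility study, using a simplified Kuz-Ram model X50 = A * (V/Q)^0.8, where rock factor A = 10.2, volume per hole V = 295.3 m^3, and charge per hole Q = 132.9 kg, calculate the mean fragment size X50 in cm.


19.3193 cm

Compute V/Q:
V/Q = 295.3 / 132.9 = 2.221971407
Raise to the power 0.8:
(V/Q)^0.8 = 2.221971407^0.8 = 1.894047092
Multiply by A:
X50 = 10.2 * 1.894047092
= 19.3193 cm


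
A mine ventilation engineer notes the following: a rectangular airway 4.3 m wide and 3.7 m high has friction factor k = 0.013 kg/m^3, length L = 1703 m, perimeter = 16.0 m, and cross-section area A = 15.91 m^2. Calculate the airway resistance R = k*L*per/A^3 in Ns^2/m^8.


Compute the numerator:
k * L * per = 0.013 * 1703 * 16.0
= 354.224
Compute the denominator:
A^3 = 15.91^3 = 4027.268071
Resistance:
R = 354.224 / 4027.268071
= 0.088 Ns^2/m^8

0.088 Ns^2/m^8


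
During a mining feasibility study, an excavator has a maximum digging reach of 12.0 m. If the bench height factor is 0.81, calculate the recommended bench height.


Bench height = reach * factor
= 12.0 * 0.81
= 9.72 m

9.72 m


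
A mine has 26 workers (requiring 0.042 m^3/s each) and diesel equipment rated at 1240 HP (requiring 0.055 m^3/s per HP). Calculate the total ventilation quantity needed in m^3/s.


Airflow for workers:
Q_people = 26 * 0.042 = 1.092 m^3/s
Airflow for diesel equipment:
Q_diesel = 1240 * 0.055 = 68.2 m^3/s
Total ventilation:
Q_total = 1.092 + 68.2
= 69.292 m^3/s

69.292 m^3/s


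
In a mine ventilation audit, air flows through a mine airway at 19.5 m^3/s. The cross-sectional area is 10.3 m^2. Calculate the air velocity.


Velocity = flow rate / cross-sectional area
= 19.5 / 10.3
= 1.8932 m/s

1.8932 m/s


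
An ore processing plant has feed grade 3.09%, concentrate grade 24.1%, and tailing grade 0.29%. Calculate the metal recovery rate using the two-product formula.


Using the two-product formula:
R = 100 * c * (f - t) / (f * (c - t))
Numerator = 100 * 24.1 * (3.09 - 0.29)
= 100 * 24.1 * 2.8
= 6748.0
Denominator = 3.09 * (24.1 - 0.29)
= 3.09 * 23.81
= 73.5729
R = 6748.0 / 73.5729
= 91.7186%

91.7186%


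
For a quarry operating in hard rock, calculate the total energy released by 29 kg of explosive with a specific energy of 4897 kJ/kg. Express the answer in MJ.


142.013 MJ

Energy = mass * specific_energy / 1000
= 29 * 4897 / 1000
= 142013 / 1000
= 142.013 MJ


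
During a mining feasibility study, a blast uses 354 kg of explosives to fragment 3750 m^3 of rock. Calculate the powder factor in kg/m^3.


0.0944 kg/m^3

Powder factor = explosive mass / rock volume
= 354 / 3750
= 0.0944 kg/m^3


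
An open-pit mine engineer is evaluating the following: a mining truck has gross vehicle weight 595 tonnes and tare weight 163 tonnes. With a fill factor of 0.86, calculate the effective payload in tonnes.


Maximum payload = gross - tare
= 595 - 163 = 432 tonnes
Effective payload = max payload * fill factor
= 432 * 0.86
= 371.52 tonnes

371.52 tonnes


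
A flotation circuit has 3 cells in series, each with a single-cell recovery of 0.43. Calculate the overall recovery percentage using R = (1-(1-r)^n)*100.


81.4807%

Complement of single-cell recovery:
1 - r = 1 - 0.43 = 0.57
Raise to power n:
(1 - r)^3 = 0.57^3 = 0.185193
Overall recovery:
R = (1 - 0.185193) * 100
= 81.4807%


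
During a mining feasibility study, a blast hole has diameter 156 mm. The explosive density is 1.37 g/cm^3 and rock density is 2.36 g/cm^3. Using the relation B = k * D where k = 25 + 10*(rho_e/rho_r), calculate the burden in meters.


First, compute k:
rho_e / rho_r = 1.37 / 2.36 = 0.5805084746
k = 25 + 10 * 0.5805084746 = 30.80508475
Then, compute burden:
B = k * D / 1000 = 30.80508475 * 156 / 1000
= 4805.59322 / 1000
= 4.8056 m

4.8056 m


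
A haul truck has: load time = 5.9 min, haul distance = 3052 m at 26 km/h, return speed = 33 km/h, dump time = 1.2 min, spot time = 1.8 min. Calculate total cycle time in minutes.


21.4922 min

Convert haul speed to m/min: 26 * 1000/60 = 433.3333333 m/min
Haul time = 3052 / 433.3333333 = 7.043076923 min
Convert return speed to m/min: 33 * 1000/60 = 550 m/min
Return time = 3052 / 550 = 5.549090909 min
Total cycle time:
= 5.9 + 7.043076923 + 1.2 + 5.549090909 + 1.8
= 21.4922 min


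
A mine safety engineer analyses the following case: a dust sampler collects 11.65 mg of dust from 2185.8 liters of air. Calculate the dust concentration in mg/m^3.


Convert liters to m^3: 1 m^3 = 1000 L
Concentration = mass / volume * 1000
= 11.65 / 2185.8 * 1000
= 0.005329856346 * 1000
= 5.3299 mg/m^3

5.3299 mg/m^3


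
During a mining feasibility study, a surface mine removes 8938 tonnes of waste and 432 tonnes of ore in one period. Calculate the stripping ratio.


20.6898

Stripping ratio = waste tonnage / ore tonnage
= 8938 / 432
= 20.6898


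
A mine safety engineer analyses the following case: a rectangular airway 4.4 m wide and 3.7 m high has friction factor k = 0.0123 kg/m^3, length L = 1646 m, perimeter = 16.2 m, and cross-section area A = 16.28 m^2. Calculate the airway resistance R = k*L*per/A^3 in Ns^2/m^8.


Compute the numerator:
k * L * per = 0.0123 * 1646 * 16.2
= 327.98196
Compute the denominator:
A^3 = 16.28^3 = 4314.825152
Resistance:
R = 327.98196 / 4314.825152
= 0.076 Ns^2/m^8

0.076 Ns^2/m^8


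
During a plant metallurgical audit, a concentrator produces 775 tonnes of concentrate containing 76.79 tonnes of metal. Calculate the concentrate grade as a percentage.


Grade = (metal in concentrate / concentrate mass) * 100
= (76.79 / 775) * 100
= 0.09908387097 * 100
= 9.9084%

9.9084%


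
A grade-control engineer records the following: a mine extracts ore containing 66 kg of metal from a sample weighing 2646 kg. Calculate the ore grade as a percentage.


Ore grade = (metal mass / ore mass) * 100
= (66 / 2646) * 100
= 0.02494331066 * 100
= 2.4943%

2.4943%


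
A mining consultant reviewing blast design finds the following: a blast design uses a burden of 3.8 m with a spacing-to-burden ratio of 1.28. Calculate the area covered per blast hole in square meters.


First, find the spacing:
Spacing = burden * ratio = 3.8 * 1.28
= 4.864 m
Then, calculate the area:
Area = burden * spacing = 3.8 * 4.864
= 18.4832 m^2

18.4832 m^2


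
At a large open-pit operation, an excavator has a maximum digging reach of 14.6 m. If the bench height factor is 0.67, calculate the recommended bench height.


Bench height = reach * factor
= 14.6 * 0.67
= 9.782 m

9.782 m


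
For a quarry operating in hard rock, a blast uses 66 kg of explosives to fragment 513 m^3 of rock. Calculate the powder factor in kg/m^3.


0.1287 kg/m^3

Powder factor = explosive mass / rock volume
= 66 / 513
= 0.1287 kg/m^3


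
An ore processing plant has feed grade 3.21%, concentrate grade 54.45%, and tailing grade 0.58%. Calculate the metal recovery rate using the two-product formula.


Using the two-product formula:
R = 100 * c * (f - t) / (f * (c - t))
Numerator = 100 * 54.45 * (3.21 - 0.58)
= 100 * 54.45 * 2.63
= 14320.35
Denominator = 3.21 * (54.45 - 0.58)
= 3.21 * 53.87
= 172.9227
R = 14320.35 / 172.9227
= 82.8136%

82.8136%


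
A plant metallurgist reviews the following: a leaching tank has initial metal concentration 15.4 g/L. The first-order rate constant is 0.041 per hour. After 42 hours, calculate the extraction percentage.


Compute the exponent:
-k * t = -0.041 * 42 = -1.722
Remaining concentration:
C = 15.4 * exp(-1.722)
= 15.4 * 0.1787083735
= 2.752108952 g/L
Extracted = 15.4 - 2.752108952 = 12.64789105 g/L
Extraction % = 12.64789105 / 15.4 * 100
= 82.1292%

82.1292%


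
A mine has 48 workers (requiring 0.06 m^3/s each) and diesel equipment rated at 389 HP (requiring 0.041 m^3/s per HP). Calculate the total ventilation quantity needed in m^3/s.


Airflow for workers:
Q_people = 48 * 0.06 = 2.88 m^3/s
Airflow for diesel equipment:
Q_diesel = 389 * 0.041 = 15.949 m^3/s
Total ventilation:
Q_total = 2.88 + 15.949
= 18.829 m^3/s

18.829 m^3/s


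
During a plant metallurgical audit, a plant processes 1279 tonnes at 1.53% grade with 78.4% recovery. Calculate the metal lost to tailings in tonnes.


Total metal in feed:
= 1279 * 1.53 / 100 = 19.5687 tonnes
Metal recovered:
= 19.5687 * 78.4 / 100 = 15.3418608 tonnes
Metal lost to tailings:
= 19.5687 - 15.3418608
= 4.2268 tonnes

4.2268 tonnes


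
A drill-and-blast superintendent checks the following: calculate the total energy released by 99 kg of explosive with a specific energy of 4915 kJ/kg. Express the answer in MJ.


Energy = mass * specific_energy / 1000
= 99 * 4915 / 1000
= 486585 / 1000
= 486.585 MJ

486.585 MJ


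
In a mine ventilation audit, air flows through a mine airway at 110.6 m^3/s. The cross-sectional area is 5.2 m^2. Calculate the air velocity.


21.2692 m/s

Velocity = flow rate / cross-sectional area
= 110.6 / 5.2
= 21.2692 m/s


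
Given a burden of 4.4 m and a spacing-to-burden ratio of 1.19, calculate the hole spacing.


5.236 m

Spacing = burden * ratio
= 4.4 * 1.19
= 5.236 m


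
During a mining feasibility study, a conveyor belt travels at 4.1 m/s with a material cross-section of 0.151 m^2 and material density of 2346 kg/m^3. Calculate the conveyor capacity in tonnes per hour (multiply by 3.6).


5228.671 t/h

Volumetric flow = speed * area
= 4.1 * 0.151 = 0.6191 m^3/s
Mass flow = volumetric * density
= 0.6191 * 2346 = 1452.4086 kg/s
Convert to t/h: multiply by 3.6
Capacity = 1452.4086 * 3.6
= 5228.671 t/h


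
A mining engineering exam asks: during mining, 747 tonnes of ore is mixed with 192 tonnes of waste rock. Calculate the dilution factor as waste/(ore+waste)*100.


20.4473%

Total material = ore + waste
= 747 + 192 = 939 tonnes
Dilution = waste / total * 100
= 192 / 939 * 100
= 0.2044728435 * 100
= 20.4473%


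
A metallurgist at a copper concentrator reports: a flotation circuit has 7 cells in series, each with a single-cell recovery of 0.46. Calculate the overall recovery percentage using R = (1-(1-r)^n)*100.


Complement of single-cell recovery:
1 - r = 1 - 0.46 = 0.54
Raise to power n:
(1 - r)^7 = 0.54^7 = 0.0133892521
Overall recovery:
R = (1 - 0.0133892521) * 100
= 98.6611%

98.6611%


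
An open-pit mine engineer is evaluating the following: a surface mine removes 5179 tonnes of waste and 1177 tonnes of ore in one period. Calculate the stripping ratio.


4.4002

Stripping ratio = waste tonnage / ore tonnage
= 5179 / 1177
= 4.4002


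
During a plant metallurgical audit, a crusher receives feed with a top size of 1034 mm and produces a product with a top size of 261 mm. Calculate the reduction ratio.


3.9617

Reduction ratio = feed size / product size
= 1034 / 261
= 3.9617


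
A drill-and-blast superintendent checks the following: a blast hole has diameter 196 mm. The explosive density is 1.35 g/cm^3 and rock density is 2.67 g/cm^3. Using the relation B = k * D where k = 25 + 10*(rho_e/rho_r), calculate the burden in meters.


5.891 m

First, compute k:
rho_e / rho_r = 1.35 / 2.67 = 0.5056179775
k = 25 + 10 * 0.5056179775 = 30.05617978
Then, compute burden:
B = k * D / 1000 = 30.05617978 * 196 / 1000
= 5891.011236 / 1000
= 5.891 m


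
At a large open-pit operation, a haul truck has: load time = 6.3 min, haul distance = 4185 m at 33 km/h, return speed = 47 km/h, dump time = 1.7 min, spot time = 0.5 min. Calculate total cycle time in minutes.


Convert haul speed to m/min: 33 * 1000/60 = 550 m/min
Haul time = 4185 / 550 = 7.609090909 min
Convert return speed to m/min: 47 * 1000/60 = 783.3333333 m/min
Return time = 4185 / 783.3333333 = 5.342553191 min
Total cycle time:
= 6.3 + 7.609090909 + 1.7 + 5.342553191 + 0.5
= 21.4516 min

21.4516 min


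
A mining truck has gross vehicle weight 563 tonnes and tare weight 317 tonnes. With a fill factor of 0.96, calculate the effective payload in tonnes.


Maximum payload = gross - tare
= 563 - 317 = 246 tonnes
Effective payload = max payload * fill factor
= 246 * 0.96
= 236.16 tonnes

236.16 tonnes


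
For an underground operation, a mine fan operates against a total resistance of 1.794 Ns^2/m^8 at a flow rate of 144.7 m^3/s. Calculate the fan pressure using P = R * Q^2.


37562.9335 Pa

Compute Q^2:
Q^2 = 144.7^2 = 20938.09
Compute pressure:
P = R * Q^2 = 1.794 * 20938.09
= 37562.9335 Pa


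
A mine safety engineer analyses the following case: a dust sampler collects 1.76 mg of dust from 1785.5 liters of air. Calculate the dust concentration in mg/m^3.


0.9857 mg/m^3

Convert liters to m^3: 1 m^3 = 1000 L
Concentration = mass / volume * 1000
= 1.76 / 1785.5 * 1000
= 0.0009857182862 * 1000
= 0.9857 mg/m^3


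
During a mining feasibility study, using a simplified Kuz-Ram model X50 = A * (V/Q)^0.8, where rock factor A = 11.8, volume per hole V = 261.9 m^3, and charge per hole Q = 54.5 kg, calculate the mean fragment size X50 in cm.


Compute V/Q:
V/Q = 261.9 / 54.5 = 4.805504587
Raise to the power 0.8:
(V/Q)^0.8 = 4.805504587^0.8 = 3.51067961
Multiply by A:
X50 = 11.8 * 3.51067961
= 41.426 cm

41.426 cm


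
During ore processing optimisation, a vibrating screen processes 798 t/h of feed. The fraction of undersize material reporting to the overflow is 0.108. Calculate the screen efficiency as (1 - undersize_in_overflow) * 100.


Screen efficiency = (1 - fraction of undersize in overflow) * 100
= (1 - 0.108) * 100
= 0.892 * 100
= 89.2%

89.2%


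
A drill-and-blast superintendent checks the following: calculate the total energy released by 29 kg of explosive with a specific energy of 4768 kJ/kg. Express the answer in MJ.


138.272 MJ

Energy = mass * specific_energy / 1000
= 29 * 4768 / 1000
= 138272 / 1000
= 138.272 MJ


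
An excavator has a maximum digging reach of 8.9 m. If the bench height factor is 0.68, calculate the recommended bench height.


Bench height = reach * factor
= 8.9 * 0.68
= 6.052 m

6.052 m


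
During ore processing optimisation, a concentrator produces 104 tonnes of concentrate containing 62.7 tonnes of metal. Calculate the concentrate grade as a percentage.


Grade = (metal in concentrate / concentrate mass) * 100
= (62.7 / 104) * 100
= 0.6028846154 * 100
= 60.2885%

60.2885%


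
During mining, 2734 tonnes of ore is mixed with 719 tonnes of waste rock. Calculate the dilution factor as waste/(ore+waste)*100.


20.8225%

Total material = ore + waste
= 2734 + 719 = 3453 tonnes
Dilution = waste / total * 100
= 719 / 3453 * 100
= 0.2082247321 * 100
= 20.8225%


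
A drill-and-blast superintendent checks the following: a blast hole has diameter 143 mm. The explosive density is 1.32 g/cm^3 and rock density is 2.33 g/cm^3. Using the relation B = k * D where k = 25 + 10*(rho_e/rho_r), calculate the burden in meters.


4.3851 m

First, compute k:
rho_e / rho_r = 1.32 / 2.33 = 0.5665236052
k = 25 + 10 * 0.5665236052 = 30.66523605
Then, compute burden:
B = k * D / 1000 = 30.66523605 * 143 / 1000
= 4385.128755 / 1000
= 4.3851 m


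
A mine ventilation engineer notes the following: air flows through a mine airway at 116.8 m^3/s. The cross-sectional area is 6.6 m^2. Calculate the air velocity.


17.697 m/s

Velocity = flow rate / cross-sectional area
= 116.8 / 6.6
= 17.697 m/s
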